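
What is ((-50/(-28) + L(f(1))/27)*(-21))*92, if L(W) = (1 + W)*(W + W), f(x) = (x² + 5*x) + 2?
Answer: -13754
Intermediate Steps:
f(x) = 2 + x² + 5*x
L(W) = 2*W*(1 + W) (L(W) = (1 + W)*(2*W) = 2*W*(1 + W))
((-50/(-28) + L(f(1))/27)*(-21))*92 = ((-50/(-28) + (2*(2 + 1² + 5*1)*(1 + (2 + 1² + 5*1)))/27)*(-21))*92 = ((-50*(-1/28) + (2*(2 + 1 + 5)*(1 + (2 + 1 + 5)))*(1/27))*(-21))*92 = ((25/14 + (2*8*(1 + 8))*(1/27))*(-21))*92 = ((25/14 + (2*8*9)*(1/27))*(-21))*92 = ((25/14 + 144*(1/27))*(-21))*92 = ((25/14 + 16/3)*(-21))*92 = ((299/42)*(-21))*92 = -299/2*92 = -13754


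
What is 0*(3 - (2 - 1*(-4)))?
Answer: 0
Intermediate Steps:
0*(3 - (2 - 1*(-4))) = 0*(3 - (2 + 4)) = 0*(3 - 6) = 0*(-3) = 0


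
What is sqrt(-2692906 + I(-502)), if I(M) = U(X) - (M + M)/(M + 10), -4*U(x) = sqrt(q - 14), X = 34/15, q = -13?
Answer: sqrt(-162964022988 - 45387*I*sqrt(3))/246 ≈ 0.0003958 - 1641.0*I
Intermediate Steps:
X = 34/15 (X = 34*(1/15) = 34/15 ≈ 2.2667)
U(x) = -3*I*sqrt(3)/4 (U(x) = -sqrt(-13 - 14)/4 = -3*I*sqrt(3)/4)
I(M) = -2*M/(10 + M) - 3*I*sqrt(3)/4 (I(M) = -3*I*sqrt(3)/4 - (M + M)/(M + 10) = -3*I*sqrt(3)/4 - 2*M/(10 + M) = -2*M/(10 + M) - 3*I*sqrt(3)/4)
sqrt(-2692906 + I(-502)) = sqrt(-2692906 + (-8*(-502) - 30*I*sqrt(3) - 3*I*(-502)*sqrt(3))/(4*(10 - 502))) = sqrt(-2692906 + (1/4)*(4016 - 30*I*sqrt(3) + 1506*I*sqrt(3))/(-492)) = sqrt(-2692906 + (1/4)*(-1/492)*(4016 + 1476*I*sqrt(3))) = sqrt(-2692906 + (-251/123 - 3*I*sqrt(3)/4)) = sqrt(-331227689/123 - 3*I*sqrt(3)/4)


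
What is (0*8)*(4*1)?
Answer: 0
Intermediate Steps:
(0*8)*(4*1) = 0*4 = 0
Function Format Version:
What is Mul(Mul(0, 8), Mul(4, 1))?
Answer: 0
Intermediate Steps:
Mul(Mul(0, 8), Mul(4, 1)) = Mul(0, 4) = 0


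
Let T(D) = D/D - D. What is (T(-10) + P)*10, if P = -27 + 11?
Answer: -50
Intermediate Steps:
P = -16
T(D) = 1 - D
(T(-10) + P)*10 = ((1 - 1*(-10)) - 16)*10 = ((1 + 10) - 16)*10 = (11 - 16)*10 = -5*10 = -50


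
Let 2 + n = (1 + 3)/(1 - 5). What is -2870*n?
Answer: 8610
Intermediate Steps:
n = -3 (n = -2 + (1 + 3)/(1 - 5) = -2 + 4/(-4) = -2 + 4*(-¼) = -2 - 1 = -3)
-2870*n = -2870*(-3) = 8610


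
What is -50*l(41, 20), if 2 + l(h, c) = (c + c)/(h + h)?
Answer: 3100/41 ≈ 75.610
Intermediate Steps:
l(h, c) = -2 + c/h (l(h, c) = -2 + (c + c)/(h + h) = -2 + (2*c)/((2*h)) = -2 + (2*c)*(1/(2*h)) = -2 + c/h)
-50*l(41, 20) = -50*(-2 + 20/41) = -50*(-62/41) = 3100/41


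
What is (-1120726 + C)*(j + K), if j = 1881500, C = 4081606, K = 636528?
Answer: 7455578744640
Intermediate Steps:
(-1120726 + C)*(j + K) = (-1120726 + 4081606)*(1881500 + 636528) = 2960880*2518028 = 7455578744640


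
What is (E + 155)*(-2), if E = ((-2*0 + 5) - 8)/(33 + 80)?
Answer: -35024/113 ≈ -309.95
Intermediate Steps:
E = -3/113 (E = ((0 + 5) - 8)/113 = (5 - 8)*(1/113) = -3*1/113 = -3/113 ≈ -0.026549)
(E + 155)*(-2) = (-3/113 + 155)*(-2) = (17512/113)*(-2) = -35024/113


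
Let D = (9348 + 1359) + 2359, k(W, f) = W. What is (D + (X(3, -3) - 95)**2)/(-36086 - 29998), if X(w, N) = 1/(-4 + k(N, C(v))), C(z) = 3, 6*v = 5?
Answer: -541895/1619058 ≈ -0.33470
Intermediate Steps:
v = 5/6 (v = (1/6)*5 = 5/6 ≈ 0.83333)
X(w, N) = 1/(-4 + N)
D = 13066 (D = 10707 + 2359 = 13066)
(D + (X(3, -3) - 95)**2)/(-36086 - 29998) = (13066 + (1/(-4 - 3) - 95)**2)/(-36086 - 29998) = (13066 + (1/(-7) - 95)**2)/(-66084) = (13066 + (-1/7 - 95)**2)*(-1/66084) = (13066 + (-666/7)**2)*(-1/66084) = (13066 + 443556/49)*(-1/66084) = (1083790/49)*(-1/66084) = -541895/1619058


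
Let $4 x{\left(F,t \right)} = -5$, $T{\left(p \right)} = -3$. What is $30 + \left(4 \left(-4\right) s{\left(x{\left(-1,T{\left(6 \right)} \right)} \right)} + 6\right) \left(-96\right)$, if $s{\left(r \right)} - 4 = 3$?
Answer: $10206$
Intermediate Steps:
$x{\left(F,t \right)} = - \frac{5}{4}$ ($x{\left(F,t \right)} = \frac{1}{4} \left(-5\right) = - \frac{5}{4}$)
$s{\left(r \right)} = 7$ ($s{\left(r \right)} = 4 + 3 = 7$)
$30 + \left(4 \left(-4\right) s{\left(x{\left(-1,T{\left(6 \right)} \right)} \right)} + 6\right) \left(-96\right) = 30 + \left(4 \left(-4\right) 7 + 6\right) \left(-96\right) = 30 + \left(\left(-16\right) 7 + 6\right) \left(-96\right) = 30 + \left(-112 + 6\right) \left(-96\right) = 30 - -10176 = 30 + 10176 = 10206$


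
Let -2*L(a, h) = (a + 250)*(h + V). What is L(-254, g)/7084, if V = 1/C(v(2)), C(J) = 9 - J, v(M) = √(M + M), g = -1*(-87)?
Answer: 305/12397 ≈ 0.024603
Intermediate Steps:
g = 87
v(M) = √2*√M (v(M) = √(2*M) = √2*√M)
V = ⅐ (V = 1/(9 - √2*√2) = 1/(9 - 1*2) = 1/(9 - 2) = 1/7 = ⅐ ≈ 0.14286)
L(a, h) = -(250 + a)*(⅐ + h)/2 (L(a, h) = -(a + 250)*(h + ⅐)/2 = -(250 + a)*(⅐ + h)/2)
L(-254, g)/7084 = (-125/7 - 125*87 - 1/14*(-254) - ½*(-254)*87)/7084 = (-125/7 - 10875 + 127/7 + 11049)*(1/7084) = (1220/7)*(1/7084) = 305/12397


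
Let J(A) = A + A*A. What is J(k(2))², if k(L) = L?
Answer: 36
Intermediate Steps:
J(A) = A + A²
J(k(2))² = (2*(1 + 2))² = (2*3)² = 6² = 36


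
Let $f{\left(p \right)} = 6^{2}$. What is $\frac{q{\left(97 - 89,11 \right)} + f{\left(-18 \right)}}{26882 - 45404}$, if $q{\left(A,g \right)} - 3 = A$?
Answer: $- \frac{47}{18522} \approx -0.0025375$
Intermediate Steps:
$q{\left(A,g \right)} = 3 + A$
$f{\left(p \right)} = 36$
$\frac{q{\left(97 - 89,11 \right)} + f{\left(-18 \right)}}{26882 - 45404} = \frac{\left(3 + \left(97 - 89\right)\right) + 36}{26882 - 45404} = \frac{\left(3 + 8\right) + 36}{-18522} = \left(11 + 36\right) \left(- \frac{1}{18522}\right) = 47 \left(- \frac{1}{18522}\right) = - \frac{47}{18522}$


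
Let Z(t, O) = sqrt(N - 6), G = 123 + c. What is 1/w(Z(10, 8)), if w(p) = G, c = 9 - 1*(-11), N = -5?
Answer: 1/143 ≈ 0.0069930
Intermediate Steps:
c = 20 (c = 9 + 11 = 20)
G = 143 (G = 123 + 20 = 143)
Z(t, O) = I*sqrt(11) (Z(t, O) = sqrt(-5 - 6) = sqrt(-11) = I*sqrt(11))
w(p) = 143
1/w(Z(10, 8)) = 1/143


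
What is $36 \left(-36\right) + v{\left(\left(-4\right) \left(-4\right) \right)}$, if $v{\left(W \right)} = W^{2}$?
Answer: $-1040$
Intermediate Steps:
$36 \left(-36\right) + v{\left(\left(-4\right) \left(-4\right) \right)} = 36 \left(-36\right) + \left(\left(-4\right) \left(-4\right)\right)^{2} = -1296 + 16^{2} = -1296 + 256 = -1040$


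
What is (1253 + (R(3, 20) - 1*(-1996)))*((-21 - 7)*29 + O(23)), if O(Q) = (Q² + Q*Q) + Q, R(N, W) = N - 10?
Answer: 872098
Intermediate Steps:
R(N, W) = -10 + N
O(Q) = Q + 2*Q² (O(Q) = (Q² + Q²) + Q = 2*Q² + Q = Q + 2*Q²)
(1253 + (R(3, 20) - 1*(-1996)))*((-21 - 7)*29 + O(23)) = (1253 + ((-10 + 3) - 1*(-1996)))*((-21 - 7)*29 + 23*(1 + 2*23)) = (1253 + (-7 + 1996))*(-28*29 + 23*(1 + 46)) = (1253 + 1989)*(-812 + 23*47) = 3242*(-812 + 1081) = 3242*269 = 872098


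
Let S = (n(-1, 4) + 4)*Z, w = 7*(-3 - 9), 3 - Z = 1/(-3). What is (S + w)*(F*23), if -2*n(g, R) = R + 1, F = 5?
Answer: -9085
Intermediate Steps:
Z = 10/3 (Z = 3 - 1/(-3) = 3 - (-1)/3 = 3 - 1*(-⅓) = 3 + ⅓ = 10/3 ≈ 3.3333)
n(g, R) = -½ - R/2 (n(g, R) = -(R + 1)/2 = -(1 + R)/2 = -½ - R/2)
w = -84 (w = 7*(-12) = -84)
S = 5 (S = ((-½ - ½*4) + 4)*(10/3) = ((-½ - 2) + 4)*(10/3) = (-5/2 + 4)*(10/3) = (3/2)*(10/3) = 5)
(S + w)*(F*23) = (5 - 84)*(5*23) = -79*115 = -9085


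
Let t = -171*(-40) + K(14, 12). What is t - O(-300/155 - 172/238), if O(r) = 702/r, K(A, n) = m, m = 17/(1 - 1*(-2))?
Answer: 104577428/14709 ≈ 7109.8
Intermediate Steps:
m = 17/3 (m = 17/(1 + 2) = 17/3 ≈ 5.6667)
K(A, n) = 17/3
t = 20537/3 (t = -171*(-40) + 17/3 = 6840 + 17/3 = 20537/3 ≈ 6845.7)
t - O(-300/155 - 172/238) = 20537/3 - 702/(-300/155 - 172/238) = 20537/3 - 702/(-300*1/155 - 172*1/238) = 20537/3 - 702/(-60/31 - 86/119) = 20537/3 - 702/(-9806/3689) = 20537/3 - 702*(-3689)/9806 = 20537/3 - 1*(-1294839/4903) = 20537/3 + 1294839/4903 = 104577428/14709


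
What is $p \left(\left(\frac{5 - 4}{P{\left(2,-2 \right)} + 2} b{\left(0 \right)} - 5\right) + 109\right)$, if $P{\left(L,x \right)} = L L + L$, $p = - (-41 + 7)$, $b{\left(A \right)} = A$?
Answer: $3536$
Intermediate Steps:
$p = 34$ ($p = \left(-1\right) \left(-34\right) = 34$)
$P{\left(L,x \right)} = L + L^{2}$ ($P{\left(L,x \right)} = L^{2} + L = L + L^{2}$)
$p \left(\left(\frac{5 - 4}{P{\left(2,-2 \right)} + 2} b{\left(0 \right)} - 5\right) + 109\right) = 34 \left(\left(\frac{5 - 4}{2 \left(1 + 2\right) + 2} \cdot 0 - 5\right) + 109\right) = 34 \left(\left(1 \frac{1}{2 \cdot 3 + 2} \cdot 0 - 5\right) + 109\right) = 34 \left(\left(1 \frac{1}{6 + 2} \cdot 0 - 5\right) + 109\right) = 34 \left(\left(1 \cdot \frac{1}{8} \cdot 0 - 5\right) + 109\right) = 34 \left(\left(\frac{1}{8} \cdot 0 - 5\right) + 109\right) = 34 \left(\left(0 - 5\right) + 109\right) = 34 \left(-5 + 109\right) = 34 \cdot 104 = 3536$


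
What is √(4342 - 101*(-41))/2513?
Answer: √8483/2513 ≈ 0.036651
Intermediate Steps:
√(4342 - 101*(-41))/2513 = √(4342 + 4141)*(1/2513) = √8483*(1/2513) = √8483/2513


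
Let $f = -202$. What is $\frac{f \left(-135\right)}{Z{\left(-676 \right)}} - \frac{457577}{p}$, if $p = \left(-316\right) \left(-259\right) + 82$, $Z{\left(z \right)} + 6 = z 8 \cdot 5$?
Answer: $- \frac{7304874781}{1107885298} \approx -6.5935$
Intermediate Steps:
$Z{\left(z \right)} = -6 + 40 z$ ($Z{\left(z \right)} = -6 + z 8 \cdot 5 = -6 + 8 z 5 = -6 + 40 z$)
$p = 81926$ ($p = 81844 + 82 = 81926$)
$\frac{f \left(-135\right)}{Z{\left(-676 \right)}} - \frac{457577}{p} = \frac{\left(-202\right) \left(-135\right)}{-6 + 40 \left(-676\right)} - \frac{457577}{81926} = \frac{27270}{-6 - 27040} - \frac{457577}{81926} = \frac{27270}{-27046} - \frac{457577}{81926} = 27270 \left(- \frac{1}{27046}\right) - \frac{457577}{81926} = - \frac{13635}{13523} - \frac{457577}{81926} = - \frac{7304874781}{1107885298}$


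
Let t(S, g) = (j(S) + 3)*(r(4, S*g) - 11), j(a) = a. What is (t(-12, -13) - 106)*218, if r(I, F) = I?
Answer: -9374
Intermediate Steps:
t(S, g) = -21 - 7*S (t(S, g) = (S + 3)*(4 - 11) = (3 + S)*(-7) = -21 - 7*S)
(t(-12, -13) - 106)*218 = ((-21 - 7*(-12)) - 106)*218 = ((-21 + 84) - 106)*218 = (63 - 106)*218 = -43*218 = -9374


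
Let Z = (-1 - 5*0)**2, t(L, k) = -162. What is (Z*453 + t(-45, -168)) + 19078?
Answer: 19369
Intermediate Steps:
Z = 1 (Z = (-1 + 0)**2 = (-1)**2 = 1)
(Z*453 + t(-45, -168)) + 19078 = (1*453 - 162) + 19078 = (453 - 162) + 19078 = 291 + 19078 = 19369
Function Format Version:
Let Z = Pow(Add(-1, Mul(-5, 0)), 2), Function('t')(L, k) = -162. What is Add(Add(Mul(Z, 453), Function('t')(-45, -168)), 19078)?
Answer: 19369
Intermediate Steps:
Z = 1 (Z = Pow(Add(-1, 0), 2) = Pow(-1, 2) = 1)
Add(Add(Mul(Z, 453), Function('t')(-45, -168)), 19078) = Add(Add(Mul(1, 453), -162), 19078) = Add(Add(453, -162), 19078) = Add(291, 19078) = 19369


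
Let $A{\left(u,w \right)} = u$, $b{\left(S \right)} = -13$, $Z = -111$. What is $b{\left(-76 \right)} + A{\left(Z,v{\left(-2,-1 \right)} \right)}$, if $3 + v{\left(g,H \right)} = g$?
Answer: $-124$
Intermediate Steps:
$v{\left(g,H \right)} = -3 + g$
$b{\left(-76 \right)} + A{\left(Z,v{\left(-2,-1 \right)} \right)} = -13 - 111 = -124$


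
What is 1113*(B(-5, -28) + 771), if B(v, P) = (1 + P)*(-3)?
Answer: 948276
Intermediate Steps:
B(v, P) = -3 - 3*P
1113*(B(-5, -28) + 771) = 1113*((-3 - 3*(-28)) + 771) = 1113*((-3 + 84) + 771) = 1113*(81 + 771) = 1113*852 = 948276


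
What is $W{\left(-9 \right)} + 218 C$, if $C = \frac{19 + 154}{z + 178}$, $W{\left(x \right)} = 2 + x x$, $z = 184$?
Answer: $\frac{33880}{181} \approx 187.18$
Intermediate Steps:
$W{\left(x \right)} = 2 + x^{2}$
$C = \frac{173}{362}$ ($C = \frac{19 + 154}{184 + 178} = \frac{173}{362} \approx 0.4779$)
$W{\left(-9 \right)} + 218 C = \left(2 + \left(-9\right)^{2}\right) + 218 \cdot \frac{173}{362} = \left(2 + 81\right) + \frac{18857}{181} = 83 + \frac{18857}{181} = \frac{33880}{181}$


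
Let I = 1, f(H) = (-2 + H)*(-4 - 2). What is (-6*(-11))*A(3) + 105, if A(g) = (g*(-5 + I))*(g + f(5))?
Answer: 11985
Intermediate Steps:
f(H) = 12 - 6*H (f(H) = (-2 + H)*(-6) = 12 - 6*H)
A(g) = -4*g*(-18 + g) (A(g) = (g*(-5 + 1))*(g + (12 - 6*5)) = (g*(-4))*(g + (12 - 30)) = (-4*g)*(g - 18) = (-4*g)*(-18 + g) = -4*g*(-18 + g))
(-6*(-11))*A(3) + 105 = (-6*(-11))*(4*3*(18 - 1*3)) + 105 = 66*(4*3*(18 - 3)) + 105 = 66*(4*3*15) + 105 = 66*180 + 105 = 11880 + 105 = 11985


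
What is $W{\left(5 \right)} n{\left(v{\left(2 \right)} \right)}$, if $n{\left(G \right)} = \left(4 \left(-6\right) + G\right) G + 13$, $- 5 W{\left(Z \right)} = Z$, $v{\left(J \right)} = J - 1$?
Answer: $10$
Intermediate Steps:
$v{\left(J \right)} = -1 + J$ ($v{\left(J \right)} = J - 1 = -1 + J$)
$W{\left(Z \right)} = - \frac{Z}{5}$
$n{\left(G \right)} = 13 + G \left(-24 + G\right)$ ($n{\left(G \right)} = \left(-24 + G\right) G + 13 = G \left(-24 + G\right) + 13 = 13 + G \left(-24 + G\right)$)
$W{\left(5 \right)} n{\left(v{\left(2 \right)} \right)} = \left(- \frac{1}{5}\right) 5 \left(13 + \left(-1 + 2\right)^{2} - 24 \left(-1 + 2\right)\right) = - (13 + 1^{2} - 24) = - (13 + 1 - 24) = \left(-1\right) \left(-10\right) = 10$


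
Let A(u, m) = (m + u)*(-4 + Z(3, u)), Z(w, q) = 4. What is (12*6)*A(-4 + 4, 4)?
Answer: 0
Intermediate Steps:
A(u, m) = 0 (A(u, m) = (m + u)*(-4 + 4) = (m + u)*0 = 0)
(12*6)*A(-4 + 4, 4) = (12*6)*0 = 72*0 = 0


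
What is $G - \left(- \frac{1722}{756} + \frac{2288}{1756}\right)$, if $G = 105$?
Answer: $\frac{837413}{7902} \approx 105.97$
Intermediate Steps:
$G - \left(- \frac{1722}{756} + \frac{2288}{1756}\right) = 105 - \left(- \frac{1722}{756} + \frac{2288}{1756}\right) = 105 - \left(\left(-1722\right) \frac{1}{756} + 2288 \cdot \frac{1}{1756}\right) = 105 - \left(- \frac{41}{18} + \frac{572}{439}\right) = 105 - - \frac{7703}{7902} = 105 + \frac{7703}{7902} = \frac{837413}{7902}$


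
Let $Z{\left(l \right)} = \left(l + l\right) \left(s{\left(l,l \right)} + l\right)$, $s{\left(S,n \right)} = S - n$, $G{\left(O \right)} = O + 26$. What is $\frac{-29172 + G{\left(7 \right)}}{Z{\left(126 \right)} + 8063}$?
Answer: $- \frac{29139}{39815} \approx -0.73186$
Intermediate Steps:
$G{\left(O \right)} = 26 + O$
$Z{\left(l \right)} = 2 l^{2}$ ($Z{\left(l \right)} = \left(l + l\right) \left(\left(l - l\right) + l\right) = 2 l \left(0 + l\right) = 2 l l = 2 l^{2}$)
$\frac{-29172 + G{\left(7 \right)}}{Z{\left(126 \right)} + 8063} = \frac{-29172 + \left(26 + 7\right)}{2 \cdot 126^{2} + 8063} = \frac{-29172 + 33}{2 \cdot 15876 + 8063} = - \frac{29139}{31752 + 8063} = - \frac{29139}{39815}$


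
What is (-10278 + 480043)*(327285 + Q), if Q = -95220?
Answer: 109016014725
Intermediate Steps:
(-10278 + 480043)*(327285 + Q) = (-10278 + 480043)*(327285 - 95220) = 469765*232065 = 109016014725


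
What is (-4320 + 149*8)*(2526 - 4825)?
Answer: 7191272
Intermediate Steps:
(-4320 + 149*8)*(2526 - 4825) = (-4320 + 1192)*(-2299) = -3128*(-2299) = 7191272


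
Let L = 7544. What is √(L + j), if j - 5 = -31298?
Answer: I*√23749 ≈ 154.11*I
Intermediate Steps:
j = -31293 (j = 5 - 31298 = -31293)
√(L + j) = √(7544 - 31293) = √(-23749) = I*√23749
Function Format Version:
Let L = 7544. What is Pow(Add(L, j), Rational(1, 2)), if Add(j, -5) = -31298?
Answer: Mul(I, Pow(23749, Rational(1, 2))) ≈ Mul(154.11, I)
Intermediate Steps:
j = -31293 (j = Add(5, -31298) = -31293)
Pow(Add(L, j), Rational(1, 2)) = Pow(Add(7544, -31293), Rational(1, 2)) = Pow(-23749, Rational(1, 2)) = Mul(I, Pow(23749, Rational(1, 2)))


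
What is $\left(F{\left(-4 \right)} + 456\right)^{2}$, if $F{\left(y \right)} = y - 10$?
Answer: $195364$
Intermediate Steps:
$F{\left(y \right)} = -10 + y$
$\left(F{\left(-4 \right)} + 456\right)^{2} = \left(\left(-10 - 4\right) + 456\right)^{2} = \left(-14 + 456\right)^{2} = 442^{2} = 195364$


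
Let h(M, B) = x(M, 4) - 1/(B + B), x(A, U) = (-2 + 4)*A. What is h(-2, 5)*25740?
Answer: -105534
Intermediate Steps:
x(A, U) = 2*A
h(M, B) = 2*M - 1/(2*B) (h(M, B) = 2*M - 1/(B + B) = 2*M - 1/(2*B))
h(-2, 5)*25740 = (2*(-2) - 1/2/5)*25740 = (-4 - 1/2*1/5)*25740 = (-4 - 1/10)*25740 = -41/10*25740 = -105534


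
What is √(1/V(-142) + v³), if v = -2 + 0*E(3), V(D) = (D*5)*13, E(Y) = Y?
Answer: I*√681552430/9230 ≈ 2.8284*I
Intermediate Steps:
V(D) = 65*D (V(D) = (5*D)*13 = 65*D)
v = -2 (v = -2 + 0*3 = -2 + 0 = -2)
√(1/V(-142) + v³) = √(1/(65*(-142)) + (-2)³) = √(1/(-9230) - 8) = √(-1/9230 - 8) = √(-73841/9230) = I*√681552430/9230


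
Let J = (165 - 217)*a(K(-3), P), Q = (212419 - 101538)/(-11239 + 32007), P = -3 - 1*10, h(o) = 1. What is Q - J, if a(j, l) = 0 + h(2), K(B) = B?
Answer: 1190817/20768 ≈ 57.339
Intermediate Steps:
P = -13 (P = -3 - 10 = -13)
a(j, l) = 1 (a(j, l) = 0 + 1 = 1)
Q = 110881/20768 ≈ 5.3390
J = -52 (J = (165 - 217)*1 = -52*1 = -52)
Q - J = 110881/20768 - 1*(-52) = 110881/20768 + 52 = 1190817/20768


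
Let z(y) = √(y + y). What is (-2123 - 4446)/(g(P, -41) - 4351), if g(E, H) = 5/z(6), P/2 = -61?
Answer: 342980628/227174387 + 65690*√3/227174387 ≈ 1.5103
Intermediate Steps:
P = -122 (P = 2*(-61) = -122)
z(y) = √2*√y (z(y) = √(2*y) = √2*√y)
g(E, H) = 5*√3/6 (g(E, H) = 5/((√2*√6)) = 5/((2*√3)) = 5*(√3/6) = 5*√3/6)
(-2123 - 4446)/(g(P, -41) - 4351) = (-2123 - 4446)/(5*√3/6 - 4351) = -6569/(-4351 + 5*√3/6)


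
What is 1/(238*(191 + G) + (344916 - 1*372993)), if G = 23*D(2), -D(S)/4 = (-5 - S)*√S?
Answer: -2483/6668930401 + 3128*√2/952704343 ≈ 4.2709e-6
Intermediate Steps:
D(S) = -4*√S*(-5 - S) (D(S) = -4*(-5 - S)*√S = -4*√S*(-5 - S))
G = 644*√2 (G = 23*(4*√2*(5 + 2)) = 23*(4*√2*7) = 23*(28*√2) = 644*√2 ≈ 910.75)
1/(238*(191 + G) + (344916 - 1*372993)) = 1/(238*(191 + 644*√2) + (344916 - 1*372993)) = 1/((45458 + 153272*√2) + (344916 - 372993)) = 1/((45458 + 153272*√2) - 28077) = 1/(17381 + 153272*√2)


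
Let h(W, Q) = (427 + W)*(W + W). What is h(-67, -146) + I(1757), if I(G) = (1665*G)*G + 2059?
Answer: 5139890404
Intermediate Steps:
I(G) = 2059 + 1665*G² (I(G) = 1665*G² + 2059 = 2059 + 1665*G²)
h(W, Q) = 2*W*(427 + W) (h(W, Q) = (427 + W)*(2*W) = 2*W*(427 + W))
h(-67, -146) + I(1757) = 2*(-67)*(427 - 67) + (2059 + 1665*1757²) = 2*(-67)*360 + (2059 + 1665*3087049) = -48240 + (2059 + 5139936585) = -48240 + 5139938644 = 5139890404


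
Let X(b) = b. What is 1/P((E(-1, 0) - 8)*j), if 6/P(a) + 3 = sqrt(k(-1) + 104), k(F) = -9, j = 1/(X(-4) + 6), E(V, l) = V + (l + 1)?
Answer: -1/2 + sqrt(95)/6 ≈ 1.1245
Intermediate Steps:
E(V, l) = 1 + V + l (E(V, l) = V + (1 + l) = 1 + V + l)
j = 1/2 (j = 1/(-4 + 6) = 1/2 ≈ 0.50000)
P(a) = 6/(-3 + sqrt(95)) (P(a) = 6/(-3 + sqrt(-9 + 104)) = 6/(-3 + sqrt(95)))
1/P((E(-1, 0) - 8)*j) = 1/(9/43 + 3*sqrt(95)/43)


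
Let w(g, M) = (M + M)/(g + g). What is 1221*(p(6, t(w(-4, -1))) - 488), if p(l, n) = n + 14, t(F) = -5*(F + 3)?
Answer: -2394381/4 ≈ -5.9860e+5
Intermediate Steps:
w(g, M) = M/g (w(g, M) = (2*M)/((2*g)) = (2*M)*(1/(2*g)) = M/g)
t(F) = -15 - 5*F (t(F) = -5*(3 + F) = -15 - 5*F)
p(l, n) = 14 + n
1221*(p(6, t(w(-4, -1))) - 488) = 1221*((14 + (-15 - (-5)/(-4))) - 488) = 1221*((14 + (-15 - (-5)*(-1)/4)) - 488) = 1221*((14 + (-15 - 5*¼)) - 488) = 1221*((14 + (-15 - 5/4)) - 488) = 1221*((14 - 65/4) - 488) = 1221*(-9/4 - 488) = 1221*(-1961/4) = -2394381/4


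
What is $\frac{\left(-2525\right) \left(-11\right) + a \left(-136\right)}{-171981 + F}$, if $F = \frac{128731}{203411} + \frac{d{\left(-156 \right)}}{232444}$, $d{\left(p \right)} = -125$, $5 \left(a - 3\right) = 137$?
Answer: $- \frac{1862944941136084}{13552530643771025} \approx -0.13746$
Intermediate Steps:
$a = \frac{152}{5}$ ($a = 3 + \frac{1}{5} \cdot 137 = 3 + \frac{137}{5} = \frac{152}{5} \approx 30.4$)
$F = \frac{29897322189}{47281666484}$ ($F = \frac{128731}{203411} - \frac{125}{232444} = \frac{29897322189}{47281666484} \approx 0.63232$)
$\frac{\left(-2525\right) \left(-11\right) + a \left(-136\right)}{-171981 + F} = \frac{\left(-2525\right) \left(-11\right) + \frac{152}{5} \left(-136\right)}{-171981 + \frac{29897322189}{47281666484}} = \frac{27775 - \frac{20672}{5}}{- \frac{8131518386262615}{47281666484}} = \frac{118203}{5} \left(- \frac{47281666484}{8131518386262615}\right) = - \frac{1862944941136084}{13552530643771025}$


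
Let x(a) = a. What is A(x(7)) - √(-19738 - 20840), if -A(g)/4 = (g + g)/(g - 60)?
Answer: 56/53 - I*√40578 ≈ 1.0566 - 201.44*I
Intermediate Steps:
A(g) = -8*g/(-60 + g) (A(g) = -4*(g + g)/(g - 60) = -4*2*g/(-60 + g) = -8*g/(-60 + g))
A(x(7)) - √(-19738 - 20840) = -8*7/(-60 + 7) - √(-19738 - 20840) = -8*7/(-53) - √(-40578) = -8*7*(-1/53) - I*√40578 = 56/53 - I*√40578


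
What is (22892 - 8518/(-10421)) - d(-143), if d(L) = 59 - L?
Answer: 236461008/10421 ≈ 22691.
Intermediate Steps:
(22892 - 8518/(-10421)) - d(-143) = (22892 - 8518/(-10421)) - (59 - 1*(-143)) = (22892 - 8518*(-1)/10421) - (59 + 143) = (22892 - 1*(-8518/10421)) - 1*202 = (22892 + 8518/10421) - 202 = 238566050/10421 - 202 = 236461008/10421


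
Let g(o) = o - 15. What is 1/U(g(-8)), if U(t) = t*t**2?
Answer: -1/12167 ≈ -8.2190e-5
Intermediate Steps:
g(o) = -15 + o
U(t) = t**3
1/U(g(-8)) = 1/((-15 - 8)**3) = 1/((-23)**3) = 1/(-12167) = -1/12167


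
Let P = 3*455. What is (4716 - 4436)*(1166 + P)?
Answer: 708680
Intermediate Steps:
P = 1365
(4716 - 4436)*(1166 + P) = (4716 - 4436)*(1166 + 1365) = 280*2531 = 708680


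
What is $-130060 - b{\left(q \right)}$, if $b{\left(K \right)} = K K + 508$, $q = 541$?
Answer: $-423249$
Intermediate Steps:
$b{\left(K \right)} = 508 + K^{2}$ ($b{\left(K \right)} = K^{2} + 508 = 508 + K^{2}$)
$-130060 - b{\left(q \right)} = -130060 - \left(508 + 541^{2}\right) = -130060 - \left(508 + 292681\right) = -130060 - 293189 = -423249$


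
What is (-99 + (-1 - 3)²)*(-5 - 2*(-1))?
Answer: 249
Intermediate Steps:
(-99 + (-1 - 3)²)*(-5 - 2*(-1)) = (-99 + (-4)²)*(-5 + 2) = (-99 + 16)*(-3) = -83*(-3) = 249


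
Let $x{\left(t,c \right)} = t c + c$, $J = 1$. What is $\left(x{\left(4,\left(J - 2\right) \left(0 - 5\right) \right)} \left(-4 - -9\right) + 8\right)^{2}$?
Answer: $17689$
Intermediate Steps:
$x{\left(t,c \right)} = c + c t$ ($x{\left(t,c \right)} = c t + c = c + c t$)
$\left(x{\left(4,\left(J - 2\right) \left(0 - 5\right) \right)} \left(-4 - -9\right) + 8\right)^{2} = \left(\left(1 - 2\right) \left(0 - 5\right) \left(1 + 4\right) \left(-4 - -9\right) + 8\right)^{2} = \left(\left(-1\right) \left(-5\right) 5 \left(-4 + 9\right) + 8\right)^{2} = \left(5 \cdot 5 \cdot 5 + 8\right)^{2} = \left(25 \cdot 5 + 8\right)^{2} = \left(125 + 8\right)^{2} = 133^{2} = 17689$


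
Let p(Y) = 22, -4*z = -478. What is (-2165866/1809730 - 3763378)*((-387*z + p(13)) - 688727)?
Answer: 5005534352886070409/1809730 ≈ 2.7659e+12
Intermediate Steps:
z = 239/2 (z = -¼*(-478) = 239/2 ≈ 119.50)
(-2165866/1809730 - 3763378)*((-387*z + p(13)) - 688727) = (-2165866/1809730 - 3763378)*((-387*239/2 + 22) - 688727) = (-2165866*1/1809730 - 3763378)*((-92493/2 + 22) - 688727) = (-1082933/904865 - 3763378)*(-92449/2 - 688727) = -3405350116903/904865*(-1469903/2) = 5005534352886070409/1809730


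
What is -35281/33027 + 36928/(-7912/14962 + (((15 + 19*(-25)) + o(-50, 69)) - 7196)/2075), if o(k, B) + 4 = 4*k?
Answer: -236682916013717/27663976659 ≈ -8555.6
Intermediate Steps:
o(k, B) = -4 + 4*k
-35281/33027 + 36928/(-7912/14962 + (((15 + 19*(-25)) + o(-50, 69)) - 7196)/2075) = -35281/33027 + 36928/(-7912/14962 + (((15 + 19*(-25)) + (-4 + 4*(-50))) - 7196)/2075) = -35281*1/33027 + 36928/(-7912*1/14962 + (((15 - 475) + (-4 - 200)) - 7196)*(1/2075)) = -35281/33027 + 36928/(-3956/7481 + ((-460 - 204) - 7196)*(1/2075)) = -35281/33027 + 36928/(-3956/7481 + (-664 - 7196)*(1/2075)) = -35281/33027 + 36928/(-3956/7481 - 7860*1/2075) = -35281/33027 + 36928/(-3956/7481 - 1572/415) = -35281/33027 + 36928/(-13401872/3104615) = -35281/33027 + 36928*(-3104615/13401872) = -35281/33027 - 7165451420/837617 = -236682916013717/27663976659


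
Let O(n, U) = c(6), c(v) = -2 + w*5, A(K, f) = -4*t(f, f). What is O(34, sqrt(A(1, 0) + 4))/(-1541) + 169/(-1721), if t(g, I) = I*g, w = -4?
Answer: -222567/2652061 ≈ -0.083922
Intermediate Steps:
A(K, f) = -4*f**2 (A(K, f) = -4*f*f = -4*f**2)
c(v) = -22 (c(v) = -2 - 4*5 = -2 - 20 = -22)
O(n, U) = -22
O(34, sqrt(A(1, 0) + 4))/(-1541) + 169/(-1721) = -22/(-1541) + 169/(-1721) = -22*(-1/1541) + 169*(-1/1721) = 22/1541 - 169/1721 = -222567/2652061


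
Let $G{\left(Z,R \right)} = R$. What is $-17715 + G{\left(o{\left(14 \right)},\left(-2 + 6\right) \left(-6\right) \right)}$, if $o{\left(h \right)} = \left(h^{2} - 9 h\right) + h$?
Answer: $-17739$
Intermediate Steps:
$o{\left(h \right)} = h^{2} - 8 h$
$-17715 + G{\left(o{\left(14 \right)},\left(-2 + 6\right) \left(-6\right) \right)} = -17715 + \left(-2 + 6\right) \left(-6\right) = -17715 + 4 \left(-6\right) = -17715 - 24 = -17739$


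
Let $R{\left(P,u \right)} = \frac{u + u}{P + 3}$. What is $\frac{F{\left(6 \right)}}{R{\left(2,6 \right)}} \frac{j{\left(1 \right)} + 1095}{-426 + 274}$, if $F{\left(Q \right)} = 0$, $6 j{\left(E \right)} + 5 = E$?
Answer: $0$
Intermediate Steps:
$j{\left(E \right)} = - \frac{5}{6} + \frac{E}{6}$
$R{\left(P,u \right)} = \frac{2 u}{3 + P}$
$\frac{F{\left(6 \right)}}{R{\left(2,6 \right)}} \frac{j{\left(1 \right)} + 1095}{-426 + 274} = \frac{0}{2 \cdot 6 \frac{1}{3 + 2}} \frac{\left(- \frac{5}{6} + \frac{1}{6} \cdot 1\right) + 1095}{-426 + 274} = \frac{0}{2 \cdot 6 \cdot \frac{1}{5}} \frac{\left(- \frac{5}{6} + \frac{1}{6}\right) + 1095}{-152} = \frac{0}{2 \cdot 6 \cdot \frac{1}{5}} \left(- \frac{2}{3} + 1095\right) \left(- \frac{1}{152}\right) = \frac{0}{\frac{12}{5}} \cdot \frac{3283}{3} \left(- \frac{1}{152}\right) = 0 \cdot \frac{5}{12} \left(- \frac{3283}{456}\right) = 0 \left(- \frac{3283}{456}\right) = 0$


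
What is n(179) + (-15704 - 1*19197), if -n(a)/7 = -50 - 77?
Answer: -34012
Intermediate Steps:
n(a) = 889 (n(a) = -7*(-50 - 77) = -7*(-127) = 889)
n(179) + (-15704 - 1*19197) = 889 + (-15704 - 1*19197) = 889 + (-15704 - 19197) = 889 - 34901 = -34012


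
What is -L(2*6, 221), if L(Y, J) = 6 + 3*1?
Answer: -9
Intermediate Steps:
L(Y, J) = 9 (L(Y, J) = 6 + 3 = 9)
-L(2*6, 221) = -1*9 = -9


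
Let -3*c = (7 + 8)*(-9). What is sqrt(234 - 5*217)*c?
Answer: 45*I*sqrt(851) ≈ 1312.7*I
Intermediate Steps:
c = 45 (c = -(7 + 8)*(-9)/3 = -5*(-9) = -1/3*(-135) = 45)
sqrt(234 - 5*217)*c = sqrt(234 - 5*217)*45 = sqrt(234 - 1085)*45 = sqrt(-851)*45 = (I*sqrt(851))*45 = 45*I*sqrt(851)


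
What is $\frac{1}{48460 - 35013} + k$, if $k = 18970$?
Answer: $\frac{255089591}{13447} \approx 18970.0$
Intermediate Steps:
$\frac{1}{48460 - 35013} + k = \frac{1}{48460 - 35013} + 18970 = \frac{1}{13447} + 18970 = \frac{255089591}{13447}$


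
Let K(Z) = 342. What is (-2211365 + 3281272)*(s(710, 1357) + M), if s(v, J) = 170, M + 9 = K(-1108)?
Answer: 538163221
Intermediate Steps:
M = 333 (M = -9 + 342 = 333)
(-2211365 + 3281272)*(s(710, 1357) + M) = (-2211365 + 3281272)*(170 + 333) = 1069907*503 = 538163221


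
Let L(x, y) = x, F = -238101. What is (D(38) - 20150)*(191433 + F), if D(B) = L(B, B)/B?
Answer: 940313532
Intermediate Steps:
D(B) = 1 (D(B) = B/B = 1)
(D(38) - 20150)*(191433 + F) = (1 - 20150)*(191433 - 238101) = -20149*(-46668) = 940313532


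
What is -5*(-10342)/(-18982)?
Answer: -25855/9491 ≈ -2.7242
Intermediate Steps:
-5*(-10342)/(-18982) = 51710*(-1/18982) = -25855/9491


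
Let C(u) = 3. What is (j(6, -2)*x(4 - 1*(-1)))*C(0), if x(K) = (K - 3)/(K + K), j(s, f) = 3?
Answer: 9/5 ≈ 1.8000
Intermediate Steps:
x(K) = (-3 + K)/(2*K) (x(K) = (-3 + K)/((2*K)) = (-3 + K)*(1/(2*K)) = (-3 + K)/(2*K))
(j(6, -2)*x(4 - 1*(-1)))*C(0) = (3*((-3 + (4 - 1*(-1)))/(2*(4 - 1*(-1)))))*3 = (3*((-3 + (4 + 1))/(2*(4 + 1))))*3 = (3*((½)*(-3 + 5)/5))*3 = (3*((½)*(⅕)*2))*3 = (3*(⅕))*3 = (⅗)*3 = 9/5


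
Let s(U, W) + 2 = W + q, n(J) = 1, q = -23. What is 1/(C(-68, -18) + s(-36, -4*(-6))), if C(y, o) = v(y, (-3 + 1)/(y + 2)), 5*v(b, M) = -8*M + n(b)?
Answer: -33/28 ≈ -1.1786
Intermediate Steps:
v(b, M) = ⅕ - 8*M/5 (v(b, M) = (-8*M + 1)/5 = (1 - 8*M)/5 = ⅕ - 8*M/5)
s(U, W) = -25 + W (s(U, W) = -2 + (W - 23) = -2 + (-23 + W) = -25 + W)
C(y, o) = ⅕ + 16/(5*(2 + y)) (C(y, o) = ⅕ - 8*(-3 + 1)/(5*(y + 2)) = ⅕ - (-16)/(5*(2 + y)) = ⅕ + 16/(5*(2 + y)))
1/(C(-68, -18) + s(-36, -4*(-6))) = 1/((18 - 68)/(5*(2 - 68)) + (-25 - 4*(-6))) = 1/((⅕)*(-50)/(-66) + (-25 + 24)) = 1/((⅕)*(-1/66)*(-50) - 1) = 1/(5/33 - 1) = 1/(-28/33) = -33/28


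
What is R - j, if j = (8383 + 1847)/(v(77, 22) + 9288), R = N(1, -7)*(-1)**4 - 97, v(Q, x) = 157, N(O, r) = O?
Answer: -183390/1889 ≈ -97.083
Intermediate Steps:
R = -96 (R = 1*(-1)**4 - 97 = 1*1 - 97 = 1 - 97 = -96)
j = 2046/1889 (j = (8383 + 1847)/(157 + 9288) = 10230/9445 = 10230*(1/9445) = 2046/1889 ≈ 1.0831)
R - j = -96 - 1*2046/1889 = -96 - 2046/1889 = -183390/1889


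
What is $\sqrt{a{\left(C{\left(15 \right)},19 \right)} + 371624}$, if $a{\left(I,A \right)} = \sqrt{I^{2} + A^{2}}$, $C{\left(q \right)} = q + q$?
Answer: $\sqrt{371624 + \sqrt{1261}} \approx 609.64$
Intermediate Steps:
$C{\left(q \right)} = 2 q$
$a{\left(I,A \right)} = \sqrt{A^{2} + I^{2}}$
$\sqrt{a{\left(C{\left(15 \right)},19 \right)} + 371624} = \sqrt{\sqrt{19^{2} + \left(2 \cdot 15\right)^{2}} + 371624} = \sqrt{\sqrt{361 + 30^{2}} + 371624} = \sqrt{\sqrt{361 + 900} + 371624} = \sqrt{\sqrt{1261} + 371624} = \sqrt{371624 + \sqrt{1261}}$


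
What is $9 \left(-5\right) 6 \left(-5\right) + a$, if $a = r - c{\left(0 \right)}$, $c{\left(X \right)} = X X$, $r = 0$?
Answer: $1350$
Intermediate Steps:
$c{\left(X \right)} = X^{2}$
$a = 0$ ($a = 0 - 0^{2} = 0 - 0 = 0 + 0 = 0$)
$9 \left(-5\right) 6 \left(-5\right) + a = 9 \left(-5\right) 6 \left(-5\right) + 0 = 9 \left(\left(-30\right) \left(-5\right)\right) + 0 = 9 \cdot 150 + 0 = 1350 + 0 = 1350$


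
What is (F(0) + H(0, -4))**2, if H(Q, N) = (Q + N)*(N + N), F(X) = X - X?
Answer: 1024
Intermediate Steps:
F(X) = 0
H(Q, N) = 2*N*(N + Q) (H(Q, N) = (N + Q)*(2*N) = 2*N*(N + Q))
(F(0) + H(0, -4))**2 = (0 + 2*(-4)*(-4 + 0))**2 = (0 + 2*(-4)*(-4))**2 = (0 + 32)**2 = 32**2 = 1024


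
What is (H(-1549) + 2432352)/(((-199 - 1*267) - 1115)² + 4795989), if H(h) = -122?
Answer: 243223/729555 ≈ 0.33339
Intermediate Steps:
(H(-1549) + 2432352)/(((-199 - 1*267) - 1115)² + 4795989) = (-122 + 2432352)/(((-199 - 1*267) - 1115)² + 4795989) = 2432230/(((-199 - 267) - 1115)² + 4795989) = 2432230/((-466 - 1115)² + 4795989) = 2432230/((-1581)² + 4795989) = 2432230/(2499561 + 4795989) = 2432230/7295550 = 2432230*(1/7295550) = 243223/729555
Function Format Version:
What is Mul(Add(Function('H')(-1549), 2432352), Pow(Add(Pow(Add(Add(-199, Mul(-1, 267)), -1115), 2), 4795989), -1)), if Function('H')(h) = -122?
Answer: Rational(243223, 729555) ≈ 0.33339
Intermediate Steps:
Mul(Add(Function('H')(-1549), 2432352), Pow(Add(Pow(Add(Add(-199, Mul(-1, 267)), -1115), 2), 4795989), -1)) = Mul(Add(-122, 2432352), Pow(Add(Pow(Add(Add(-199, Mul(-1, 267)), -1115), 2), 4795989), -1)) = Mul(2432230, Pow(Add(Pow(Add(Add(-199, -267), -1115), 2), 4795989), -1)) = Mul(2432230, Pow(Add(Pow(Add(-466, -1115), 2), 4795989), -1)) = Mul(2432230, Pow(Add(Pow(-1581, 2), 4795989), -1)) = Mul(2432230, Pow(Add(2499561, 4795989), -1)) = Mul(2432230, Pow(7295550, -1)) = Mul(2432230, Rational(1, 7295550)) = Rational(243223, 729555)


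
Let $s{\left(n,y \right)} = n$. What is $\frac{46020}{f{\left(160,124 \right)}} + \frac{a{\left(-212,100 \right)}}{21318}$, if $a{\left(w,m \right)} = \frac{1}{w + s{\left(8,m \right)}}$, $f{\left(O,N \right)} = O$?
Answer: $\frac{312711077}{1087218} \approx 287.63$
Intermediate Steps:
$a{\left(w,m \right)} = \frac{1}{8 + w}$ ($a{\left(w,m \right)} = \frac{1}{w + 8} = \frac{1}{8 + w}$)
$\frac{46020}{f{\left(160,124 \right)}} + \frac{a{\left(-212,100 \right)}}{21318} = \frac{46020}{160} + \frac{1}{\left(8 - 212\right) 21318} = 46020 \cdot \frac{1}{160} + \frac{1}{-204} \cdot \frac{1}{21318} = \frac{2301}{8} - \frac{1}{4348872} = \frac{312711077}{1087218}$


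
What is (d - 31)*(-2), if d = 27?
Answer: 8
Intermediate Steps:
(d - 31)*(-2) = (27 - 31)*(-2) = -4*(-2) = 8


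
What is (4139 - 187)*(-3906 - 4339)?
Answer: -32584240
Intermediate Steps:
(4139 - 187)*(-3906 - 4339) = 3952*(-8245) = -32584240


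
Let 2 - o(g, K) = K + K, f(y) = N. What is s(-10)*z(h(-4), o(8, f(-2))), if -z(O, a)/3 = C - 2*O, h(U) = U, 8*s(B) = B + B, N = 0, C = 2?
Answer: 75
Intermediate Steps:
f(y) = 0
s(B) = B/4 (s(B) = (B + B)/8 = (2*B)/8 = B/4)
o(g, K) = 2 - 2*K (o(g, K) = 2 - (K + K) = 2 - 2*K)
z(O, a) = -6 + 6*O (z(O, a) = -3*(2 - 2*O) = -6 + 6*O)
s(-10)*z(h(-4), o(8, f(-2))) = ((1/4)*(-10))*(-6 + 6*(-4)) = -5*(-6 - 24)/2 = -5/2*(-30) = 75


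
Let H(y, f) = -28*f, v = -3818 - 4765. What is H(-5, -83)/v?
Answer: -2324/8583 ≈ -0.27077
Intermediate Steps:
v = -8583
H(-5, -83)/v = -28*(-83)/(-8583) = 2324*(-1/8583) = -2324/8583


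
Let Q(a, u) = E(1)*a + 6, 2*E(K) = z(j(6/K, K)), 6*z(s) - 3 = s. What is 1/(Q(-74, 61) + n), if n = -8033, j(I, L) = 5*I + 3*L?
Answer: -1/8249 ≈ -0.00012123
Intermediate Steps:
j(I, L) = 3*L + 5*I
z(s) = ½ + s/6
E(K) = ¼ + K/4 + 5/(2*K) (E(K) = (½ + (3*K + 5*(6/K))/6)/2 = (½ + (3*K + 30/K)/6)/2 = (½ + (K/2 + 5/K))/2 = (½ + K/2 + 5/K)/2 = ¼ + K/4 + 5/(2*K))
Q(a, u) = 6 + 3*a (Q(a, u) = ((¼)*(10 + 1 + 1²)/1)*a + 6 = ((¼)*1*(10 + 1 + 1))*a + 6 = ((¼)*1*12)*a + 6 = 3*a + 6 = 6 + 3*a)
1/(Q(-74, 61) + n) = 1/((6 + 3*(-74)) - 8033) = 1/((6 - 222) - 8033) = 1/(-216 - 8033) = 1/(-8249) = -1/8249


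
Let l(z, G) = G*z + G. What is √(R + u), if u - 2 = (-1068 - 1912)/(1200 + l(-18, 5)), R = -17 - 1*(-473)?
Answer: 3*√2515886/223 ≈ 21.338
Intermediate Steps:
l(z, G) = G + G*z
R = 456 (R = -17 + 473 = 456)
u = -150/223 (u = 2 + (-1068 - 1912)/(1200 + 5*(1 - 18)) = 2 - 2980/(1200 + 5*(-17)) = 2 - 2980/(1200 - 85) = 2 - 2980/1115 = 2 - 2980*1/1115 = 2 - 596/223 = -150/223 ≈ -0.67265)
√(R + u) = √(456 - 150/223) = √(101538/223) = 3*√2515886/223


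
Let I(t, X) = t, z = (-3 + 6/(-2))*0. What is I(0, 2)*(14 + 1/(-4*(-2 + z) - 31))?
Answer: 0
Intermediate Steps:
z = 0 (z = (-3 + 6*(-½))*0 = (-3 - 3)*0 = -6*0 = 0)
I(0, 2)*(14 + 1/(-4*(-2 + z) - 31)) = 0*(14 + 1/(-4*(-2 + 0) - 31)) = 0*(14 + 1/(-4*(-2) - 31)) = 0*(14 + 1/(8 - 31)) = 0*(14 + 1/(-23)) = 0*(14 - 1/23) = 0*(321/23) = 0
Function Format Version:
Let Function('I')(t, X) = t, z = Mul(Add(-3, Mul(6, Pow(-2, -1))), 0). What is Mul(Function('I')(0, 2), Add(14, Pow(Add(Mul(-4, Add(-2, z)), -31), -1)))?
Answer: 0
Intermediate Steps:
z = 0 (z = Mul(Add(-3, Mul(6, Rational(-1, 2))), 0) = Mul(Add(-3, -3), 0) = Mul(-6, 0) = 0)
Mul(Function('I')(0, 2), Add(14, Pow(Add(Mul(-4, Add(-2, z)), -31), -1))) = Mul(0, Add(14, Pow(Add(Mul(-4, Add(-2, 0)), -31), -1))) = Mul(0, Add(14, Pow(Add(Mul(-4, -2), -31), -1))) = Mul(0, Add(14, Pow(Add(8, -31), -1))) = Mul(0, Add(14, Pow(-23, -1))) = Mul(0, Add(14, Rational(-1, 23))) = Mul(0, Rational(321, 23)) = 0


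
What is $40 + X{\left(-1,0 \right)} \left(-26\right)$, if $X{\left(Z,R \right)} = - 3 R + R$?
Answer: $40$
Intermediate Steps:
$X{\left(Z,R \right)} = - 2 R$
$40 + X{\left(-1,0 \right)} \left(-26\right) = 40 + \left(-2\right) 0 \left(-26\right) = 40 + 0 \left(-26\right) = 40 + 0 = 40$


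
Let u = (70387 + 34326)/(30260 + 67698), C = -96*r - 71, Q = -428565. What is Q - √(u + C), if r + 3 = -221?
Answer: -428565 - √4197477363834/13994 ≈ -4.2871e+5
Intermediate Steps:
r = -224 (r = -3 - 221 = -224)
C = 21433 (C = -96*(-224) - 71 = 21504 - 71 = 21433)
u = 14959/13994 (u = 104713/97958 = 104713*(1/97958) = 14959/13994 ≈ 1.0690)
Q - √(u + C) = -428565 - √(14959/13994 + 21433) = -428565 - √(299948361/13994) = -428565 - √4197477363834/13994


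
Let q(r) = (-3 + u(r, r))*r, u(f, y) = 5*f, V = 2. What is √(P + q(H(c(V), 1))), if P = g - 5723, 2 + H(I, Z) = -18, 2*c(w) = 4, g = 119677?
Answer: √116014 ≈ 340.61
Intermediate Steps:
c(w) = 2 (c(w) = (½)*4 = 2)
H(I, Z) = -20 (H(I, Z) = -2 - 18 = -20)
q(r) = r*(-3 + 5*r) (q(r) = (-3 + 5*r)*r = r*(-3 + 5*r))
P = 113954 (P = 119677 - 5723 = 113954)
√(P + q(H(c(V), 1))) = √(113954 - 20*(-3 + 5*(-20))) = √(113954 - 20*(-3 - 100)) = √(113954 - 20*(-103)) = √(113954 + 2060) = √116014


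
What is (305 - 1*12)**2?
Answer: 85849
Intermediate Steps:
(305 - 1*12)**2 = (305 - 12)**2 = 293**2 = 85849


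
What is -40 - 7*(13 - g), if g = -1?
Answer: -138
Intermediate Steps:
-40 - 7*(13 - g) = -40 - 7*(13 - 1*(-1)) = -40 - 7*(13 + 1) = -40 - 7*14 = -40 - 98 = -138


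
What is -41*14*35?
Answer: -20090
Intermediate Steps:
-41*14*35 = -574*35 = -20090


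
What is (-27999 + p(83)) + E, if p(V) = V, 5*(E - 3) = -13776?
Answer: -153341/5 ≈ -30668.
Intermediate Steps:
E = -13761/5 (E = 3 + (⅕)*(-13776) = 3 - 13776/5 = -13761/5 ≈ -2752.2)
(-27999 + p(83)) + E = (-27999 + 83) - 13761/5 = -27916 - 13761/5 = -153341/5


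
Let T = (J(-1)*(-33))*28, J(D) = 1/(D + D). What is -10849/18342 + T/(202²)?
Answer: -54276074/93553371 ≈ -0.58016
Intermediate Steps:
J(D) = 1/(2*D)
T = 462 (T = (((½)/(-1))*(-33))*28 = (((½)*(-1))*(-33))*28 = -½*(-33)*28 = (33/2)*28 = 462)
-10849/18342 + T/(202²) = -10849/18342 + 462/(202²) = -10849*1/18342 + 462/40804 = -10849/18342 + 462*(1/40804) = -10849/18342 + 231/20402 = -54276074/93553371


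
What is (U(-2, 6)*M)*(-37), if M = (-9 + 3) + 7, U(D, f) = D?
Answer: 74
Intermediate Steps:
M = 1 (M = -6 + 7 = 1)
(U(-2, 6)*M)*(-37) = -2*1*(-37) = -2*(-37) = 74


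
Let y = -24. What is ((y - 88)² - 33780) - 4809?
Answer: -26045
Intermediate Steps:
((y - 88)² - 33780) - 4809 = ((-24 - 88)² - 33780) - 4809 = ((-112)² - 33780) - 4809 = (12544 - 33780) - 4809 = -21236 - 4809 = -26045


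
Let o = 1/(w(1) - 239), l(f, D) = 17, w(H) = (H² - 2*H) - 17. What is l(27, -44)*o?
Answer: -17/257 ≈ -0.066148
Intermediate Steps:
w(H) = -17 + H² - 2*H
o = -1/257 (o = 1/((-17 + 1² - 2*1) - 239) = 1/((-17 + 1 - 2) - 239) = 1/(-18 - 239) = 1/(-257) = -1/257 ≈ -0.0038911)
l(27, -44)*o = 17*(-1/257) = -17/257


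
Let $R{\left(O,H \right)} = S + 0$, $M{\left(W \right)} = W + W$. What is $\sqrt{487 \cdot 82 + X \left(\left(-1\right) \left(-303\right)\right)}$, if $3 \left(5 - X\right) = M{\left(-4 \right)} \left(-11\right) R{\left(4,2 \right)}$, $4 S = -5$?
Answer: $13 \sqrt{311} \approx 229.26$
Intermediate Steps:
$S = - \frac{5}{4}$ ($S = \frac{1}{4} \left(-5\right) = - \frac{5}{4} \approx -1.25$)
$M{\left(W \right)} = 2 W$
$R{\left(O,H \right)} = - \frac{5}{4}$ ($R{\left(O,H \right)} = - \frac{5}{4} + 0 = - \frac{5}{4}$)
$X = \frac{125}{3}$ ($X = 5 - \frac{2 \left(-4\right) \left(-11\right) \left(- \frac{5}{4}\right)}{3} = 5 - \frac{\left(-8\right) \left(-11\right) \left(- \frac{5}{4}\right)}{3} = 5 - \frac{88 \left(- \frac{5}{4}\right)}{3} = 5 - - \frac{110}{3} = 5 + \frac{110}{3} = \frac{125}{3} \approx 41.667$)
$\sqrt{487 \cdot 82 + X \left(\left(-1\right) \left(-303\right)\right)} = \sqrt{487 \cdot 82 + \frac{125 \left(\left(-1\right) \left(-303\right)\right)}{3}} = \sqrt{39934 + \frac{125}{3} \cdot 303} = \sqrt{39934 + 12625} = \sqrt{52559} = 13 \sqrt{311}$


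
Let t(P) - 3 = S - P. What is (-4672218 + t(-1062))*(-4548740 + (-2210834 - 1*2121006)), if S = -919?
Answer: 41490709161760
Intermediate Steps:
t(P) = -916 - P (t(P) = 3 + (-919 - P) = -916 - P)
(-4672218 + t(-1062))*(-4548740 + (-2210834 - 1*2121006)) = (-4672218 + (-916 - 1*(-1062)))*(-4548740 + (-2210834 - 1*2121006)) = (-4672218 + (-916 + 1062))*(-4548740 + (-2210834 - 2121006)) = (-4672218 + 146)*(-4548740 - 4331840) = -4672072*(-8880580) = 41490709161760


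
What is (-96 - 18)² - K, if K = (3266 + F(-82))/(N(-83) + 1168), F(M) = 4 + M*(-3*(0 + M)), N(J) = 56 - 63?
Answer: 559454/43 ≈ 13011.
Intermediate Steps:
N(J) = -7
F(M) = 4 - 3*M² (F(M) = 4 + M*(-3*M) = 4 - 3*M²)
K = -626/43 (K = (3266 + (4 - 3*(-82)²))/(-7 + 1168) = (3266 + (4 - 3*6724))/1161 = (3266 + (4 - 20172))*(1/1161) = (3266 - 20168)*(1/1161) = -16902*1/1161 = -626/43 ≈ -14.558)
(-96 - 18)² - K = (-96 - 18)² - 1*(-626/43) = (-114)² + 626/43 = 12996 + 626/43 = 559454/43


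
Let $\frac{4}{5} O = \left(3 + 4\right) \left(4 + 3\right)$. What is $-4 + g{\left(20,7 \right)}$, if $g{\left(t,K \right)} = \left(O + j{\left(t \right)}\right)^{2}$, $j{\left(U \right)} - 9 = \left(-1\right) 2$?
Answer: $\frac{74465}{16} \approx 4654.1$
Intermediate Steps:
$j{\left(U \right)} = 7$ ($j{\left(U \right)} = 9 - 2 = 7$)
$O = \frac{245}{4}$ ($O = \frac{5 \left(3 + 4\right) \left(4 + 3\right)}{4} = \frac{5 \cdot 7 \cdot 7}{4} = \frac{5}{4} \cdot 49 = \frac{245}{4} \approx 61.25$)
$g{\left(t,K \right)} = \frac{74529}{16}$ ($g{\left(t,K \right)} = \left(\frac{245}{4} + 7\right)^{2} = \left(\frac{273}{4}\right)^{2} = \frac{74529}{16}$)
$-4 + g{\left(20,7 \right)} = -4 + \frac{74529}{16} = \frac{74465}{16}$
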